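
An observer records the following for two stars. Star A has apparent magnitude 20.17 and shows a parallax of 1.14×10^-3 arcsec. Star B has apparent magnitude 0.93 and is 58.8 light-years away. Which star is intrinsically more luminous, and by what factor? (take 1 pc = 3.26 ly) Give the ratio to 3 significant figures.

Star B is more luminous, by a factor of 21000.

Star A: d = 1/p = 1/1.14×10^-3″ = 877.2 pc
Star A: M = m − 5 log₁₀ d + 5 = 20.17 − 5·2.9431 + 5 = 10.455
Star B: d = 58.8 ly / 3.26 = 18.04 pc
Star B: M = m − 5 log₁₀ d + 5 = 0.93 − 5·1.2562 + 5 = -0.351
ΔM = M_A − M_B = 10.455 − (-0.351) = 10.805; smaller M is more luminous → Star B.
L ratio = 10^(0.4 |ΔM|) = 10^4.322 = 21000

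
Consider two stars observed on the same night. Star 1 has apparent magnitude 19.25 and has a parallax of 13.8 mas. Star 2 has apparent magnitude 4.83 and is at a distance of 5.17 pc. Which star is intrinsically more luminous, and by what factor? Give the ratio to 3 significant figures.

Star 2 is more luminous, by a factor of 2980.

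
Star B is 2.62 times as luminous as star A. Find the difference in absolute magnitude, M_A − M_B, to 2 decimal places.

Pogson: ΔM = −2.5 log₁₀(ratio) = −2.5 log₁₀(2.62) = −2.5 × 0.4183 = -1.046
Star B is brighter so has the smaller magnitude: M_A − M_B is positive.

M_A − M_B ≈ 1.05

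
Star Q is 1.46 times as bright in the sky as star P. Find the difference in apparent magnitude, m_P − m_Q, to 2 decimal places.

Pogson: Δm = −2.5 log₁₀(ratio) = −2.5 log₁₀(1.46) = −2.5 × 0.1644 = -0.411
Star Q is brighter so has the smaller magnitude: m_P − m_Q is positive.

m_P − m_Q ≈ 0.41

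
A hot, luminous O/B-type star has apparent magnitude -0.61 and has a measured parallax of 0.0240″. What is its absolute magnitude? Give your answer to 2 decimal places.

d = 1/p = 1/0.0240″ = 41.67 pc
5 log₁₀(d/10 pc) = 5 log₁₀(41.67) − 5 = 3.099
M = m − 5 log₁₀(d/10) = -0.61 − 3.099 = -3.709

M ≈ -3.71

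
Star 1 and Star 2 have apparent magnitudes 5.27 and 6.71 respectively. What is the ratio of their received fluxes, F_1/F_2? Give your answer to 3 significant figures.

F_1/F_2 ≈ 3.77

Δm = 5.27 − (6.71) = -1.44
Flux ratio = 10^(−0.4 Δm) = 10^(−0.4 × -1.44) = 10^0.576 = 3.767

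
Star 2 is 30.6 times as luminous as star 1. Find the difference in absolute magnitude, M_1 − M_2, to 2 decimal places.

Pogson: ΔM = −2.5 log₁₀(ratio) = −2.5 log₁₀(30.6) = −2.5 × 1.4857 = -3.714
Star 2 is brighter so has the smaller magnitude: M_1 − M_2 is positive.

M_1 − M_2 ≈ 3.71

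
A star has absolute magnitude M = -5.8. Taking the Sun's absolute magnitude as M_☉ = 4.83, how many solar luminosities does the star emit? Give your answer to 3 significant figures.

L/L_☉ ≈ 17900

M − M_☉ = -5.8 − 4.83 = -10.630
L/L_☉ = 10^(−0.4 (M − M_☉)) = 10^4.252 = 17860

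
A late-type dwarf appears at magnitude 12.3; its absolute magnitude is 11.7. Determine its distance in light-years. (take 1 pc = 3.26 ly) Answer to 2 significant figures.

d ≈ 43 ly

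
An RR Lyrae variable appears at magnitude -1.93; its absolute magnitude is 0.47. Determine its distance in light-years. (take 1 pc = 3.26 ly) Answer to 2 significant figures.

Distance modulus: m − M = -1.93 − (0.47) = -2.400
m − M = 5 log₁₀ d − 5
log₁₀ d = (m − M)/5 + 1 = 0.5200
d = 10^0.5200 = 3.311 pc
= 10.79 ly

d ≈ 11 ly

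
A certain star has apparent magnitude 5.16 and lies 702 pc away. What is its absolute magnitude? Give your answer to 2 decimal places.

5 log₁₀(d/10 pc) = 5 log₁₀(702.0) − 5 = 9.232
M = m − 5 log₁₀(d/10) = 5.16 − 9.232 = -4.072

M ≈ -4.07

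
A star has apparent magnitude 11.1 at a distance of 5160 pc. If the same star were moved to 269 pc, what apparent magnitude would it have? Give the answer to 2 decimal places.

Flux ∝ 1/d², so Δm = 5 log₁₀(d₂/d₁) = 5 log₁₀(269/5160) = -6.414
m₂ = m₁ + Δm = 11.1 + (-6.414) = 4.686

m ≈ 4.69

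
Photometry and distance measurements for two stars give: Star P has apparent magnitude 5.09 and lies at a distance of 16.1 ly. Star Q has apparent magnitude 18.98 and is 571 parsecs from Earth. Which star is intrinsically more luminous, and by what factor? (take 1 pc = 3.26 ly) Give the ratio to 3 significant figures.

Star P: d = 16.1 ly / 3.26 = 4.939 pc
Star P: M = m − 5 log₁₀ d + 5 = 5.09 − 5·0.6936 + 5 = 6.622
Star Q: M = m − 5 log₁₀ d + 5 = 18.98 − 5·2.7566 + 5 = 10.197
ΔM = M_P − M_Q = 6.622 − (10.197) = -3.575; smaller M is more luminous → Star P.
L ratio = 10^(0.4 |ΔM|) = 10^1.430 = 26.91

Star P is more luminous, by a factor of 26.9.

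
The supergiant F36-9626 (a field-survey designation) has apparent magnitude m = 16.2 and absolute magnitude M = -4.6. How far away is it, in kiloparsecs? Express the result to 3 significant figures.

d ≈ 145 kpc

μ = m − M = 20.800
m − M = 5 log₁₀ d − 5
log₁₀ d = (m − M)/5 + 1 = 5.1600
d = 10^5.1600 = 144500 pc
= 144.5 kpc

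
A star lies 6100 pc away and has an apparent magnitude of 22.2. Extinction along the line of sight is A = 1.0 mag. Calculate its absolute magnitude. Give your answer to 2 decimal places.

M ≈ 7.27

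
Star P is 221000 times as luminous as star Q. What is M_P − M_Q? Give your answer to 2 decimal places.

M_P − M_Q ≈ -13.36

Pogson: ΔM = −2.5 log₁₀(ratio) = −2.5 log₁₀(221000) = −2.5 × 5.3444 = -13.361
Star P is brighter, so it has the smaller magnitude: the difference is negative.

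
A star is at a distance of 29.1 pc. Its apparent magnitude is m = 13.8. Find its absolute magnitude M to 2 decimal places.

5 log₁₀(d/10 pc) = 5 log₁₀(29.10) − 5 = 2.319
M = m − 5 log₁₀(d/10) = 13.8 − 2.319 = 11.481

M ≈ 11.48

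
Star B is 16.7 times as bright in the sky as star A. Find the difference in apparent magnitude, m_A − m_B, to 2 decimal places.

m_A − m_B ≈ 3.06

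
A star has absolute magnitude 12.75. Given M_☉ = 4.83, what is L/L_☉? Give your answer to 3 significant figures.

L/L_☉ ≈ 6.79×10^-4

M − M_☉ = 12.75 − 4.83 = 7.920
L/L_☉ = 10^(−0.4 (M − M_☉)) = 10^-3.168 = 6.792×10^-4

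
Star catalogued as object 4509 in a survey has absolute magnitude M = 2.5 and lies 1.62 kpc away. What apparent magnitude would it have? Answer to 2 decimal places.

d = 1.62 kpc = 1620 pc
m = M + 5 log₁₀ d − 5 = 2.5 + 5·3.2095 − 5 = 13.548

m ≈ 13.55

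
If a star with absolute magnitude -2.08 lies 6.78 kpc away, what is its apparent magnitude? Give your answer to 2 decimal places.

d = 6.78 kpc = 6780 pc
m = M + 5 log₁₀ d − 5 = -2.08 + 5·3.8312 − 5 = 12.076

m ≈ 12.08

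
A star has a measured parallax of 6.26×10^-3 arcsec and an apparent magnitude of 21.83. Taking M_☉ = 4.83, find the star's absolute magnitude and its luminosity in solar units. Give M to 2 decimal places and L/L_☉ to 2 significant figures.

M ≈ 15.81; L/L_☉ ≈ 4.0×10^-5

d = 1/p = 1/6.26×10^-3″ = 159.7 pc
M = m − 5 log₁₀ d + 5 = 21.83 − 5·2.2034 + 5 = 15.813
M − M_☉ = 15.813 − 4.83 = 10.983
L/L_☉ = 10^(−0.4 × 10.983) = 4.044×10^-5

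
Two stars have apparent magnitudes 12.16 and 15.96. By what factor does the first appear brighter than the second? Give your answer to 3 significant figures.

33.1

Magnitude difference = -3.80
Flux ratio = 10^(−0.4 Δm) = 10^(−0.4 × -3.80) = 10^1.520 = 33.11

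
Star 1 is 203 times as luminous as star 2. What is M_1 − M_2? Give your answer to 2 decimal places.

M_1 − M_2 ≈ -5.77

Pogson: ΔM = −2.5 log₁₀(ratio) = −2.5 log₁₀(203) = −2.5 × 2.3075 = -5.769
Star 1 is brighter, so it has the smaller magnitude: the difference is negative.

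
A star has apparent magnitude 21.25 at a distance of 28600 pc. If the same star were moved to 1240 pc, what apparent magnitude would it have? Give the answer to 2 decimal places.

m ≈ 14.44

Flux ∝ 1/d², so Δm = 5 log₁₀(d₂/d₁) = 5 log₁₀(1240/28600) = -6.815
m₂ = m₁ + Δm = 21.25 + (-6.815) = 14.435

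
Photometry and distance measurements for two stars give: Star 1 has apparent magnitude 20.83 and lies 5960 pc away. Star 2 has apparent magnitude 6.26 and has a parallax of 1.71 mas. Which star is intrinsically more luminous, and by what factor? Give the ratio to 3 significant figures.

Star 1: M = m − 5 log₁₀ d + 5 = 20.83 − 5·3.7752 + 5 = 6.954
Star 2: p = 1.71 mas = 1.71×10^-3″ → d = 1/p = 584.8 pc
Star 2: M = m − 5 log₁₀ d + 5 = 6.26 − 5·2.7670 + 5 = -2.575
ΔM = M_1 − M_2 = 6.954 − (-2.575) = 9.529; smaller M is more luminous → Star 2.
L ratio = 10^(0.4 |ΔM|) = 10^3.812 = 6479

Star 2 is more luminous, by a factor of 6480.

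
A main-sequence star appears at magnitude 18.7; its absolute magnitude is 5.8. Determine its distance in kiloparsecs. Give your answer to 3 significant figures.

d ≈ 3.80 kpc

μ = m − M = 12.900
m − M = 5 log₁₀ d − 5
log₁₀ d = (m − M)/5 + 1 = 3.5800
d = 10^3.5800 = 3802 pc
= 3.802 kpc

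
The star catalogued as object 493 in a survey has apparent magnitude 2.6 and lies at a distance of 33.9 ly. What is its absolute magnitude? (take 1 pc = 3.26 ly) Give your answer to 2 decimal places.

d = 33.9 ly / 3.26 = 10.40 pc
5 log₁₀(d/10 pc) = 5 log₁₀(10.40) − 5 = 0.085
M = m − 5 log₁₀(d/10) = 2.6 − 0.085 = 2.515

M ≈ 2.52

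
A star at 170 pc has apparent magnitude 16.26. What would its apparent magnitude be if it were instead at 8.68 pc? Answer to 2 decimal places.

Flux ∝ 1/d², so Δm = 5 log₁₀(d₂/d₁) = 5 log₁₀(8.68/170) = -6.460
m₂ = m₁ + Δm = 16.26 + (-6.460) = 9.800

m ≈ 9.80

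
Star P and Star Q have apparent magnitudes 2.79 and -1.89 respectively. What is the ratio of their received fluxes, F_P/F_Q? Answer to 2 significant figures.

Δm = 2.79 − (-1.89) = 4.68
Flux ratio = 10^(−0.4 Δm) = 10^(−0.4 × 4.68) = 10^-1.872 = 0.01343

F_P/F_Q ≈ 0.013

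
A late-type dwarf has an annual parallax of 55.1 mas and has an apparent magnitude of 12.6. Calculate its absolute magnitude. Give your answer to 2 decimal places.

p = 55.1 mas = 0.0551″ → d = 1/p = 18.15 pc
5 log₁₀(d/10 pc) = 5 log₁₀(18.15) − 5 = 1.294
M = m − 5 log₁₀(d/10) = 12.6 − 1.294 = 11.306

M ≈ 11.31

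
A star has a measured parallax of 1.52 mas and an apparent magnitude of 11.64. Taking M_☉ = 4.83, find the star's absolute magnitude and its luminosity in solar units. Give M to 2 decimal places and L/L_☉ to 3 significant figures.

M ≈ 2.55; L/L_☉ ≈ 8.17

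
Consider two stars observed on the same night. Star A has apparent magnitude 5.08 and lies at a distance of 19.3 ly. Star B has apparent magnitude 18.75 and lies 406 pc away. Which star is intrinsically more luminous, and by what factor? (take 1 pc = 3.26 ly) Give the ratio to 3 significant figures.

Star A is more luminous, by a factor of 62.5.

Star A: d = 19.3 ly / 3.26 = 5.920 pc
Star A: M = m − 5 log₁₀ d + 5 = 5.08 − 5·0.7723 + 5 = 6.218
Star B: M = m − 5 log₁₀ d + 5 = 18.75 − 5·2.6085 + 5 = 10.707
ΔM = M_A − M_B = 6.218 − (10.707) = -4.489; smaller M is more luminous → Star A.
L ratio = 10^(0.4 |ΔM|) = 10^1.796 = 62.46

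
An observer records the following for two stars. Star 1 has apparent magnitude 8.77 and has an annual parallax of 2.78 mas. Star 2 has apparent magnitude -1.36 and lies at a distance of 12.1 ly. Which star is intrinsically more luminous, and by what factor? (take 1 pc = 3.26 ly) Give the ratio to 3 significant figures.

Star 2 is more luminous, by a factor of 1.20.

Star 1: p = 2.78 mas = 2.78×10^-3″ → d = 1/p = 359.7 pc
Star 1: M = m − 5 log₁₀ d + 5 = 8.77 − 5·2.5560 + 5 = 0.990
Star 2: d = 12.1 ly / 3.26 = 3.712 pc
Star 2: M = m − 5 log₁₀ d + 5 = -1.36 − 5·0.5696 + 5 = 0.792
ΔM = M_1 − M_2 = 0.990 − (0.792) = 0.198; smaller M is more luminous → Star 2.
L ratio = 10^(0.4 |ΔM|) = 10^0.079 = 1.200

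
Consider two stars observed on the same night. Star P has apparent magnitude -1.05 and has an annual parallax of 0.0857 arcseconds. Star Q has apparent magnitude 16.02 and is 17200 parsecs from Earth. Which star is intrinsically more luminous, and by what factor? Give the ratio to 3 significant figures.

Star P is more luminous, by a factor of 3.10.

Star P: d = 1/p = 1/0.0857″ = 11.67 pc
Star P: M = m − 5 log₁₀ d + 5 = -1.05 − 5·1.0670 + 5 = -1.385
Star Q: M = m − 5 log₁₀ d + 5 = 16.02 − 5·4.2355 + 5 = -0.158
ΔM = M_P − M_Q = -1.385 − (-0.158) = -1.227; smaller M is more luminous → Star P.
L ratio = 10^(0.4 |ΔM|) = 10^0.491 = 3.097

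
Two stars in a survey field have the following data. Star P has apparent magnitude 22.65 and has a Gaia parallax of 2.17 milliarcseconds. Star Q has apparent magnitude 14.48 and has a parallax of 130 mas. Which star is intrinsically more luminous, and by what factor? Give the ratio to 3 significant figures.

Star P is more luminous, by a factor of 1.94.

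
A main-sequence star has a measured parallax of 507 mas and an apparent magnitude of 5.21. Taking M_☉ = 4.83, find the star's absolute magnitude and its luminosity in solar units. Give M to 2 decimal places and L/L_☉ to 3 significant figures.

d = 1/p = 1000/507 mas = 1.972 pc
M = m − 5 log₁₀ d + 5 = 5.21 − 5·0.2950 + 5 = 8.735
M − M_☉ = 8.735 − 4.83 = 3.905
L/L_☉ = 10^(−0.4 × 3.905) = 0.02741

M ≈ 8.74; L/L_☉ ≈ 0.0274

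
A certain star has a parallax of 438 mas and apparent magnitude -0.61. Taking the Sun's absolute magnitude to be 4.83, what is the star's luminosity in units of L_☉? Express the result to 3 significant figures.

L/L_☉ ≈ 7.82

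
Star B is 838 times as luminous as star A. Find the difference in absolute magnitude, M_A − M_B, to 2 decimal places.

M_A − M_B ≈ 7.31

Pogson: ΔM = −2.5 log₁₀(ratio) = −2.5 log₁₀(838) = −2.5 × 2.9232 = -7.308
Star B is brighter so has the smaller magnitude: M_A − M_B is positive.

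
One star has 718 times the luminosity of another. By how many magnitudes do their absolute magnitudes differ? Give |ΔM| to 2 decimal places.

|ΔM| ≈ 7.14

Pogson: ΔM = −2.5 log₁₀(ratio) = −2.5 log₁₀(718) = −2.5 × 2.8561 = -7.140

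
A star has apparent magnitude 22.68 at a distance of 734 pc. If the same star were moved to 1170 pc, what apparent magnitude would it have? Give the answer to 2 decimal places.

m ≈ 23.69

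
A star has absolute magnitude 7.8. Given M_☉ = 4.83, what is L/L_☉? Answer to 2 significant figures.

M − M_☉ = 7.8 − 4.83 = 2.970
L/L_☉ = 10^(−0.4 (M − M_☉)) = 10^-1.188 = 0.06486

L/L_☉ ≈ 0.065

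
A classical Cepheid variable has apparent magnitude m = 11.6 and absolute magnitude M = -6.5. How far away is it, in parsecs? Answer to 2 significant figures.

d ≈ 42000 pc

Distance modulus: m − M = 11.6 − (-6.5) = 18.100
m − M = 5 log₁₀ d − 5
log₁₀ d = (m − M)/5 + 1 = 4.6200
d = 10^4.6200 = 41690 pc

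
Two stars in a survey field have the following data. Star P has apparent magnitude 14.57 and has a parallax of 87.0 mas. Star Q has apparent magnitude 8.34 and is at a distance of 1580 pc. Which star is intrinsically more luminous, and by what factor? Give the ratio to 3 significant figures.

Star Q is more luminous, by a factor of 5.87×10^6.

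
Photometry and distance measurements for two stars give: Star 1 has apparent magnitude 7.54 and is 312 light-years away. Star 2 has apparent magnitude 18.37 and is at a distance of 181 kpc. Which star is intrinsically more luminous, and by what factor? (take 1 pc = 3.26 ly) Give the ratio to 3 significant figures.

Star 1: d = 312 ly / 3.26 = 95.71 pc
Star 1: M = m − 5 log₁₀ d + 5 = 7.54 − 5·1.9809 + 5 = 2.635
Star 2: d = 181 kpc = 181000 pc
Star 2: M = m − 5 log₁₀ d + 5 = 18.37 − 5·5.2577 + 5 = -2.918
ΔM = M_1 − M_2 = 2.635 − (-2.918) = 5.554; smaller M is more luminous → Star 2.
L ratio = 10^(0.4 |ΔM|) = 10^2.221 = 166.5

Star 2 is more luminous, by a factor of 167.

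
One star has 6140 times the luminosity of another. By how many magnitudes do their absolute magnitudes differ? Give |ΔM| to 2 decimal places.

Pogson: ΔM = −2.5 log₁₀(ratio) = −2.5 log₁₀(6140) = −2.5 × 3.7882 = -9.470

|ΔM| ≈ 9.47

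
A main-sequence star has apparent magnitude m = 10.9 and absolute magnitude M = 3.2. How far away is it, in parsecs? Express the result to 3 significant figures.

Distance modulus: m − M = 10.9 − (3.2) = 7.700
m − M = 5 log₁₀ d − 5
log₁₀ d = (m − M)/5 + 1 = 2.5400
d = 10^2.5400 = 346.7 pc

d ≈ 347 pc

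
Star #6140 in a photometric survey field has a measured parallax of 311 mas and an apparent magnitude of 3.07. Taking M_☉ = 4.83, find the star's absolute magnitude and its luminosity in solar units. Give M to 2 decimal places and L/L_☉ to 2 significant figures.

d = 1/p = 1000/311 mas = 3.215 pc
M = m − 5 log₁₀ d + 5 = 3.07 − 5·0.5072 + 5 = 5.534
M − M_☉ = 5.534 − 4.83 = 0.704
L/L_☉ = 10^(−0.4 × 0.704) = 0.5230

M ≈ 5.53; L/L_☉ ≈ 0.52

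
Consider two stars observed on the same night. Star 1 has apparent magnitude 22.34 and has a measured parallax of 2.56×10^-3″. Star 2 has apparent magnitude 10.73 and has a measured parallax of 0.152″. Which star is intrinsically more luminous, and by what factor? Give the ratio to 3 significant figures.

Star 2 is more luminous, by a factor of 12.5.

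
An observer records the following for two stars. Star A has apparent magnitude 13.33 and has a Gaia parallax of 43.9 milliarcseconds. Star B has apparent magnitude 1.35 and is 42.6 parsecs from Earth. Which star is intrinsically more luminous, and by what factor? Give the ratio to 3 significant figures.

Star B is more luminous, by a factor of 217000.

Star A: p = 43.9 mas = 0.0439″ → d = 1/p = 22.78 pc
Star A: M = m − 5 log₁₀ d + 5 = 13.33 − 5·1.3575 + 5 = 11.542
Star B: M = m − 5 log₁₀ d + 5 = 1.35 − 5·1.6294 + 5 = -1.797
ΔM = M_A − M_B = 11.542 − (-1.797) = 13.339; smaller M is more luminous → Star B.
L ratio = 10^(0.4 |ΔM|) = 10^5.336 = 216600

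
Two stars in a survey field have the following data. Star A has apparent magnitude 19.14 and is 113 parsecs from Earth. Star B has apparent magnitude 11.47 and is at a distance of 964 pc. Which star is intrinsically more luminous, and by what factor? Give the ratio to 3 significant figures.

Star A: M = m − 5 log₁₀ d + 5 = 19.14 − 5·2.0531 + 5 = 13.875
Star B: M = m − 5 log₁₀ d + 5 = 11.47 − 5·2.9841 + 5 = 1.550
ΔM = M_A − M_B = 13.875 − (1.550) = 12.325; smaller M is more luminous → Star B.
L ratio = 10^(0.4 |ΔM|) = 10^4.930 = 85110

Star B is more luminous, by a factor of 85100.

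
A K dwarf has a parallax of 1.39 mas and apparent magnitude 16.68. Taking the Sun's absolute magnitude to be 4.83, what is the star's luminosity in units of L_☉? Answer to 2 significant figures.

L/L_☉ ≈ 0.094

d = 1/p = 1000/1.39 mas = 719.4 pc
M = m − 5 log₁₀ d + 5 = 16.68 − 5·2.8570 + 5 = 7.395
M − M_☉ = 7.395 − 4.83 = 2.565
L/L_☉ = 10^(−0.4 × 2.565) = 0.09418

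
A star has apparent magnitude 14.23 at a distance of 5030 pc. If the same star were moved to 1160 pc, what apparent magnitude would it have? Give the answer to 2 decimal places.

m ≈ 11.04

Flux ∝ 1/d², so Δm = 5 log₁₀(d₂/d₁) = 5 log₁₀(1160/5030) = -3.186
m₂ = m₁ + Δm = 14.23 + (-3.186) = 11.044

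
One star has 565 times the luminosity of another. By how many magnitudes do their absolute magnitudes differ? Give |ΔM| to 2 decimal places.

|ΔM| ≈ 6.88

Pogson: ΔM = −2.5 log₁₀(ratio) = −2.5 log₁₀(565) = −2.5 × 2.7520 = -6.880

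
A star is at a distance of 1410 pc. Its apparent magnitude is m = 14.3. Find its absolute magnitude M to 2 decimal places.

M ≈ 3.55

5 log₁₀(d/10 pc) = 5 log₁₀(1410) − 5 = 10.746
M = m − 5 log₁₀(d/10) = 14.3 − 10.746 = 3.554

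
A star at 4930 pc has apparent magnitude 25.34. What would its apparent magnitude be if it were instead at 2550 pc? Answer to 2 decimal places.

Flux ∝ 1/d², so Δm = 5 log₁₀(d₂/d₁) = 5 log₁₀(2550/4930) = -1.432
m₂ = m₁ + Δm = 25.34 + (-1.432) = 23.908

m ≈ 23.91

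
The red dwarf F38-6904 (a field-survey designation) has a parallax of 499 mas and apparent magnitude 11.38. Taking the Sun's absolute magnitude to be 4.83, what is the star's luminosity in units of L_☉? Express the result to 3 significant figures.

L/L_☉ ≈ 9.63×10^-5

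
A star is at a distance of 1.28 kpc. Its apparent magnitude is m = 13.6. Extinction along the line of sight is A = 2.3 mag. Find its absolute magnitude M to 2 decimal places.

M ≈ 0.76

d = 1.28 kpc = 1280 pc
5 log₁₀(d/10 pc) = 5 log₁₀(1280) − 5 = 10.536
M = m − 5 log₁₀(d/10) − A = 13.6 − 10.536 − 2.3 = 0.764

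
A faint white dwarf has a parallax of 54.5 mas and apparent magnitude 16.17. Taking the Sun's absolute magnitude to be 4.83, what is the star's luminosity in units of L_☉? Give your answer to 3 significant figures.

L/L_☉ ≈ 9.80×10^-5

d = 1/p = 1000/54.5 mas = 18.35 pc
M = m − 5 log₁₀ d + 5 = 16.17 − 5·1.2636 + 5 = 14.852
M − M_☉ = 14.852 − 4.83 = 10.022
L/L_☉ = 10^(−0.4 × 10.022) = 9.800×10^-5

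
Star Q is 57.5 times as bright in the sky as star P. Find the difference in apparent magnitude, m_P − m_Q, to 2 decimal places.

Pogson: Δm = −2.5 log₁₀(ratio) = −2.5 log₁₀(57.5) = −2.5 × 1.7597 = -4.399
Star Q is brighter so has the smaller magnitude: m_P − m_Q is positive.

m_P − m_Q ≈ 4.40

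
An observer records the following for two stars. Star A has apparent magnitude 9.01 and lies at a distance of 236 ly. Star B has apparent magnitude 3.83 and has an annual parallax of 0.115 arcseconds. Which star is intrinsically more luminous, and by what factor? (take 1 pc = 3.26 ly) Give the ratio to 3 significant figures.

Star A: d = 236 ly / 3.26 = 72.39 pc
Star A: M = m − 5 log₁₀ d + 5 = 9.01 − 5·1.8597 + 5 = 4.712
Star B: d = 1/p = 1/0.115″ = 8.696 pc
Star B: M = m − 5 log₁₀ d + 5 = 3.83 − 5·0.9393 + 5 = 4.133
ΔM = M_A − M_B = 4.712 − (4.133) = 0.578; smaller M is more luminous → Star B.
L ratio = 10^(0.4 |ΔM|) = 10^0.231 = 1.703

Star B is more luminous, by a factor of 1.70.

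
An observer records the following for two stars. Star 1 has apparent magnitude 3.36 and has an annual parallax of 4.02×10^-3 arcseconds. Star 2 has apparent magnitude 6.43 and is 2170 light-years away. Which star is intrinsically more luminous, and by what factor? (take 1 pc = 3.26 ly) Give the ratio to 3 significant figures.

Star 1: d = 1/p = 1/4.02×10^-3″ = 248.8 pc
Star 1: M = m − 5 log₁₀ d + 5 = 3.36 − 5·2.3958 + 5 = -3.619
Star 2: d = 2170 ly / 3.26 = 665.6 pc
Star 2: M = m − 5 log₁₀ d + 5 = 6.43 − 5·2.8232 + 5 = -2.686
ΔM = M_1 − M_2 = -3.619 − (-2.686) = -0.933; smaller M is more luminous → Star 1.
L ratio = 10^(0.4 |ΔM|) = 10^0.373 = 2.361

Star 1 is more luminous, by a factor of 2.36.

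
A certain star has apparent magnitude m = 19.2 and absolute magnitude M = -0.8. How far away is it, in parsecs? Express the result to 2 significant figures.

d ≈ 100000 pc

Distance modulus: m − M = 19.2 − (-0.8) = 20.000
m − M = 5 log₁₀ d − 5
log₁₀ d = (m − M)/5 + 1 = 5.0000
d = 10^5.0000 = 100000 pc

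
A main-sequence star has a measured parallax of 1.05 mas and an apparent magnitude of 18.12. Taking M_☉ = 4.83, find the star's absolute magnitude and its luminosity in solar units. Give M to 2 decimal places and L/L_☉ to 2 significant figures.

M ≈ 8.23; L/L_☉ ≈ 0.044

d = 1/p = 1000/1.05 mas = 952.4 pc
M = m − 5 log₁₀ d + 5 = 18.12 − 5·2.9788 + 5 = 8.226
M − M_☉ = 8.226 − 4.83 = 3.396
L/L_☉ = 10^(−0.4 × 3.396) = 0.04381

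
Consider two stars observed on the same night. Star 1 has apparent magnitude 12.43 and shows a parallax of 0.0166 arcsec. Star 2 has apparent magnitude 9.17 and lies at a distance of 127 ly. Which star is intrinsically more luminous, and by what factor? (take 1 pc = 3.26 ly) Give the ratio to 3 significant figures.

Star 2 is more luminous, by a factor of 8.42.

Star 1: d = 1/p = 1/0.0166″ = 60.24 pc
Star 1: M = m − 5 log₁₀ d + 5 = 12.43 − 5·1.7799 + 5 = 8.531
Star 2: d = 127 ly / 3.26 = 38.96 pc
Star 2: M = m − 5 log₁₀ d + 5 = 9.17 − 5·1.5906 + 5 = 6.217
ΔM = M_1 − M_2 = 8.531 − (6.217) = 2.313; smaller M is more luminous → Star 2.
L ratio = 10^(0.4 |ΔM|) = 10^0.925 = 8.421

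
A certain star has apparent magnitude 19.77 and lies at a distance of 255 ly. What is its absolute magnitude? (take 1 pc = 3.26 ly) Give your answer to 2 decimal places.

M ≈ 15.30

d = 255 ly / 3.26 = 78.22 pc
5 log₁₀(d/10 pc) = 5 log₁₀(78.22) − 5 = 4.467
M = m − 5 log₁₀(d/10) = 19.77 − 4.467 = 15.303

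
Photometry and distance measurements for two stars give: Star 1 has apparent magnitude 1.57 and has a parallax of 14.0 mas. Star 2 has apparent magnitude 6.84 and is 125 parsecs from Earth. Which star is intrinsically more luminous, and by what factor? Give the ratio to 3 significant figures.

Star 1 is more luminous, by a factor of 41.9.

Star 1: p = 14.0 mas = 0.0140″ → d = 1/p = 71.43 pc
Star 1: M = m − 5 log₁₀ d + 5 = 1.57 − 5·1.8539 + 5 = -2.699
Star 2: M = m − 5 log₁₀ d + 5 = 6.84 − 5·2.0969 + 5 = 1.355
ΔM = M_1 − M_2 = -2.699 − (1.355) = -4.055; smaller M is more luminous → Star 1.
L ratio = 10^(0.4 |ΔM|) = 10^1.622 = 41.87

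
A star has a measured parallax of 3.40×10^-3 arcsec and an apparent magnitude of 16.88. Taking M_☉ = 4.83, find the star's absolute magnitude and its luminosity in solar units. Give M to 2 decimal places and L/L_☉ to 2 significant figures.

d = 1/p = 1/3.40×10^-3″ = 294.1 pc
M = m − 5 log₁₀ d + 5 = 16.88 − 5·2.4685 + 5 = 9.537
M − M_☉ = 9.537 − 4.83 = 4.707
L/L_☉ = 10^(−0.4 × 4.707) = 0.01309

M ≈ 9.54; L/L_☉ ≈ 0.013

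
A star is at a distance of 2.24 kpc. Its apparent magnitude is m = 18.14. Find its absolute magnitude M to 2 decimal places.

d = 2.24 kpc = 2240 pc
5 log₁₀(d/10 pc) = 5 log₁₀(2240) − 5 = 11.751
M = m − 5 log₁₀(d/10) = 18.14 − 11.751 = 6.389

M ≈ 6.39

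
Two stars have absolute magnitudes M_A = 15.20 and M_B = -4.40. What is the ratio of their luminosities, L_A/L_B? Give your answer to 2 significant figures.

L_A/L_B ≈ 1.4×10^-8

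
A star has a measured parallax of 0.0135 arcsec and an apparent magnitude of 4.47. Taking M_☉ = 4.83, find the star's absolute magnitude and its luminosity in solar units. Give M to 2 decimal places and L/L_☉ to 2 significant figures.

d = 1/p = 1/0.0135″ = 74.07 pc
M = m − 5 log₁₀ d + 5 = 4.47 − 5·1.8697 + 5 = 0.122
M − M_☉ = 0.122 − 4.83 = -4.708
L/L_☉ = 10^(−0.4 × -4.708) = 76.44

M ≈ 0.12; L/L_☉ ≈ 76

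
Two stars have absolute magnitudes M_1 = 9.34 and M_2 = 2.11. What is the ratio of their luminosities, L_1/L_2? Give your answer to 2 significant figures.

L_1/L_2 ≈ 1.3×10^-3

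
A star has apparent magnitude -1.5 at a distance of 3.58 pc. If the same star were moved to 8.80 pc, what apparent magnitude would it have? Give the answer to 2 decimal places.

m ≈ 0.45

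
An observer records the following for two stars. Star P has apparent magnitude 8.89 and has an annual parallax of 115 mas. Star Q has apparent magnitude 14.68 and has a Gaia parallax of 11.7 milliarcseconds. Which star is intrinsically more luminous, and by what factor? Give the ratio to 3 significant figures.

Star P: p = 115 mas = 0.115″ → d = 1/p = 8.696 pc
Star P: M = m − 5 log₁₀ d + 5 = 8.89 − 5·0.9393 + 5 = 9.193
Star Q: p = 11.7 mas = 0.0117″ → d = 1/p = 85.47 pc
Star Q: M = m − 5 log₁₀ d + 5 = 14.68 − 5·1.9318 + 5 = 10.021
ΔM = M_P − M_Q = 9.193 − (10.021) = -0.827; smaller M is more luminous → Star P.
L ratio = 10^(0.4 |ΔM|) = 10^0.331 = 2.143

Star P is more luminous, by a factor of 2.14.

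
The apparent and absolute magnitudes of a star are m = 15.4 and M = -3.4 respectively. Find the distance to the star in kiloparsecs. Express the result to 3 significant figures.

μ = m − M = 18.800
m − M = 5 log₁₀ d − 5
log₁₀ d = (m − M)/5 + 1 = 4.7600
d = 10^4.7600 = 57540 pc
= 57.54 kpc

d ≈ 57.5 kpc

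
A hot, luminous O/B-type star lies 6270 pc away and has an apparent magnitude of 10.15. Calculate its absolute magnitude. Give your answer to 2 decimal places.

M ≈ -3.84

5 log₁₀(d/10 pc) = 5 log₁₀(6270) − 5 = 13.986
M = m − 5 log₁₀(d/10) = 10.15 − 13.986 = -3.836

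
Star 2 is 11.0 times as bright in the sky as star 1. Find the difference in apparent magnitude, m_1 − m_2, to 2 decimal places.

m_1 − m_2 ≈ 2.60

Pogson: Δm = −2.5 log₁₀(ratio) = −2.5 log₁₀(11.0) = −2.5 × 1.0414 = -2.603
Star 2 is brighter so has the smaller magnitude: m_1 − m_2 is positive.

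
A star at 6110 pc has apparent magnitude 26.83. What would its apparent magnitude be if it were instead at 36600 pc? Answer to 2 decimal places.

m ≈ 30.72

Flux ∝ 1/d², so Δm = 5 log₁₀(d₂/d₁) = 5 log₁₀(36600/6110) = 3.887
m₂ = m₁ + Δm = 26.83 + (3.887) = 30.717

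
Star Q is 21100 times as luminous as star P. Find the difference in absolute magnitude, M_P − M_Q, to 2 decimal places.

M_P − M_Q ≈ 10.81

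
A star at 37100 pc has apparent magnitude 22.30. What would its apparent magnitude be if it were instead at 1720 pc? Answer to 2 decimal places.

m ≈ 15.63

Flux ∝ 1/d², so Δm = 5 log₁₀(d₂/d₁) = 5 log₁₀(1720/37100) = -6.669
m₂ = m₁ + Δm = 22.30 + (-6.669) = 15.631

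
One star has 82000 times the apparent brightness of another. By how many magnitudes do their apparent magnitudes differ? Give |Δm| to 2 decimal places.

Pogson: Δm = −2.5 log₁₀(ratio) = −2.5 log₁₀(82000) = −2.5 × 4.9138 = -12.285

|Δm| ≈ 12.28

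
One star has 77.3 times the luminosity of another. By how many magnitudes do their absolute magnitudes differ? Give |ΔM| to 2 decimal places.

|ΔM| ≈ 4.72

Pogson: ΔM = −2.5 log₁₀(ratio) = −2.5 log₁₀(77.3) = −2.5 × 1.8882 = -4.720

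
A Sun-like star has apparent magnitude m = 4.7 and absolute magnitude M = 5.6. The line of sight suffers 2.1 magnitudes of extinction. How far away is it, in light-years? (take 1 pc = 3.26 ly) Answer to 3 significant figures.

d ≈ 8.19 ly

m − M = 5 log₁₀(d/10 pc) + A  ⇒  4.7 − (5.6) − 2.1 = 5 log₁₀(d/10)
-3.000 = 5 log₁₀(d/10)
log₁₀ d = (m − M − A)/5 + 1 = 0.4000
d = 10^0.4000 = 2.512 pc
= 8.189 ly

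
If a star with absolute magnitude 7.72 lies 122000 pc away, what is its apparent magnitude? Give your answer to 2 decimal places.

m = M + 5 log₁₀ d − 5 = 7.72 + 5·5.0864 − 5 = 28.152

m ≈ 28.15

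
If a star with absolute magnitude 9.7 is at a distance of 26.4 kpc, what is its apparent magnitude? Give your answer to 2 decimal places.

m ≈ 26.81

d = 26.4 kpc = 26400 pc
m = M + 5 log₁₀ d − 5 = 9.7 + 5·4.4216 − 5 = 26.808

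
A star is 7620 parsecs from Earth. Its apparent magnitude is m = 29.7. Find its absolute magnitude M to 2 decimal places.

5 log₁₀(d/10 pc) = 5 log₁₀(7620) − 5 = 14.410
M = m − 5 log₁₀(d/10) = 29.7 − 14.410 = 15.290

M ≈ 15.29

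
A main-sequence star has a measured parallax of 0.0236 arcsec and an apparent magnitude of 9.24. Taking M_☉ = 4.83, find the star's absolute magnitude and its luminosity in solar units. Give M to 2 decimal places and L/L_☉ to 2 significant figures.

M ≈ 6.10; L/L_☉ ≈ 0.31

d = 1/p = 1/0.0236″ = 42.37 pc
M = m − 5 log₁₀ d + 5 = 9.24 − 5·1.6271 + 5 = 6.105
M − M_☉ = 6.105 − 4.83 = 1.275
L/L_☉ = 10^(−0.4 × 1.275) = 0.3092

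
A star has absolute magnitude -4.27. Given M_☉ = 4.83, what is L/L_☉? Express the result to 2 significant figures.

L/L_☉ ≈ 4400

M − M_☉ = -4.27 − 4.83 = -9.100
L/L_☉ = 10^(−0.4 (M − M_☉)) = 10^3.640 = 4365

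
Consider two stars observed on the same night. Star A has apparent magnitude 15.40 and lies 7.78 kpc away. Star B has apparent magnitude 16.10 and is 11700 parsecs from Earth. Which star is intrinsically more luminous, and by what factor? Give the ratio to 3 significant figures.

Star B is more luminous, by a factor of 1.19.

Star A: d = 7.78 kpc = 7780 pc
Star A: M = m − 5 log₁₀ d + 5 = 15.40 − 5·3.8910 + 5 = 0.945
Star B: M = m − 5 log₁₀ d + 5 = 16.10 − 5·4.0682 + 5 = 0.759
ΔM = M_A − M_B = 0.945 − (0.759) = 0.186; smaller M is more luminous → Star B.
L ratio = 10^(0.4 |ΔM|) = 10^0.074 = 1.187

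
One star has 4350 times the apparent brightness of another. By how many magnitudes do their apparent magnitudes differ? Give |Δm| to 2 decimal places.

|Δm| ≈ 9.10

Pogson: Δm = −2.5 log₁₀(ratio) = −2.5 log₁₀(4350) = −2.5 × 3.6385 = -9.096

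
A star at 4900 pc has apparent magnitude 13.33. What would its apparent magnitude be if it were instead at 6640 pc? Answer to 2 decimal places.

Flux ∝ 1/d², so Δm = 5 log₁₀(d₂/d₁) = 5 log₁₀(6640/4900) = 0.660
m₂ = m₁ + Δm = 13.33 + (0.660) = 13.990

m ≈ 13.99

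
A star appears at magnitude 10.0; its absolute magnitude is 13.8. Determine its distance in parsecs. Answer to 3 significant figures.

Distance modulus: m − M = 10.0 − (13.8) = -3.800
m − M = 5 log₁₀ d − 5
log₁₀ d = (m − M)/5 + 1 = 0.2400
d = 10^0.2400 = 1.738 pc

d ≈ 1.74 pc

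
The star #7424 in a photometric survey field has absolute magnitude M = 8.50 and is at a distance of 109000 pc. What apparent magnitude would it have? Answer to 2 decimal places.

m = M + 5 log₁₀ d − 5 = 8.50 + 5·5.0374 − 5 = 28.687

m ≈ 28.69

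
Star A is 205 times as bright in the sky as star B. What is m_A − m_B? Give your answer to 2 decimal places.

m_A − m_B ≈ -5.78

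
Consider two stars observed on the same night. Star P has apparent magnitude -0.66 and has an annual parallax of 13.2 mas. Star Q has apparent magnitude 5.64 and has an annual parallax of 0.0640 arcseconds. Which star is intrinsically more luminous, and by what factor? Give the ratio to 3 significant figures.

Star P is more luminous, by a factor of 7780.

Star P: p = 13.2 mas = 0.0132″ → d = 1/p = 75.76 pc
Star P: M = m − 5 log₁₀ d + 5 = -0.66 − 5·1.8794 + 5 = -5.057
Star Q: d = 1/p = 1/0.0640″ = 15.62 pc
Star Q: M = m − 5 log₁₀ d + 5 = 5.64 − 5·1.1938 + 5 = 4.671
ΔM = M_P − M_Q = -5.057 − (4.671) = -9.728; smaller M is more luminous → Star P.
L ratio = 10^(0.4 |ΔM|) = 10^3.891 = 7784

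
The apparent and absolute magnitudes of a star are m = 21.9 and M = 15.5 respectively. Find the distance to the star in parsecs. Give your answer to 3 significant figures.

μ = m − M = 6.400
m − M = 5 log₁₀ d − 5
log₁₀ d = (m − M)/5 + 1 = 2.2800
d = 10^2.2800 = 190.5 pc

d ≈ 191 pc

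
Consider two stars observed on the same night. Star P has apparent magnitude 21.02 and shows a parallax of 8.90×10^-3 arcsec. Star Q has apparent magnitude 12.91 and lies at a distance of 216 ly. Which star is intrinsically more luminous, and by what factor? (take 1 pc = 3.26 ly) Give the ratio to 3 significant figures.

Star P: d = 1/p = 1/8.90×10^-3″ = 112.4 pc
Star P: M = m − 5 log₁₀ d + 5 = 21.02 − 5·2.0506 + 5 = 15.767
Star Q: d = 216 ly / 3.26 = 66.26 pc
Star Q: M = m − 5 log₁₀ d + 5 = 12.91 − 5·1.8212 + 5 = 8.804
ΔM = M_P − M_Q = 15.767 − (8.804) = 6.963; smaller M is more luminous → Star Q.
L ratio = 10^(0.4 |ΔM|) = 10^2.785 = 609.9

Star Q is more luminous, by a factor of 610.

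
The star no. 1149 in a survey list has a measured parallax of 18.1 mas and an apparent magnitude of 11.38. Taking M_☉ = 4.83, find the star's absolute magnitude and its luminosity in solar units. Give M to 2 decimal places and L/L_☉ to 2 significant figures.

M ≈ 7.67; L/L_☉ ≈ 0.073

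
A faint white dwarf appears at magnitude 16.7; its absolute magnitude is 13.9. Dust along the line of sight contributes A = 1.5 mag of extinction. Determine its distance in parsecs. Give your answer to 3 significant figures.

d ≈ 18.2 pc

m − M = 5 log₁₀(d/10 pc) + A  ⇒  16.7 − (13.9) − 1.5 = 5 log₁₀(d/10)
1.300 = 5 log₁₀(d/10)
log₁₀ d = (m − M − A)/5 + 1 = 1.2600
d = 10^1.2600 = 18.20 pc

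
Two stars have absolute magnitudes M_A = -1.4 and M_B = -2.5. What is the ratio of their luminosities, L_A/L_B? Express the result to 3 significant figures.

ΔM = M_A − M_B = 1.1
L_A/L_B = 10^(−0.4 ΔM) = 10^-0.440 = 0.3631

L_A/L_B ≈ 0.363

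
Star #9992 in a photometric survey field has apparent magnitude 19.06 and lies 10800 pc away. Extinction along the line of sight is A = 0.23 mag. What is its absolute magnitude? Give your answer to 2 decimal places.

M ≈ 3.66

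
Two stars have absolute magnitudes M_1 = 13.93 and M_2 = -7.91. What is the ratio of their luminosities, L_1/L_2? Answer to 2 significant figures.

L_1/L_2 ≈ 1.8×10^-9

ΔM = M_1 − M_2 = 21.84
L_1/L_2 = 10^(−0.4 ΔM) = 10^-8.736 = 1.837×10^-9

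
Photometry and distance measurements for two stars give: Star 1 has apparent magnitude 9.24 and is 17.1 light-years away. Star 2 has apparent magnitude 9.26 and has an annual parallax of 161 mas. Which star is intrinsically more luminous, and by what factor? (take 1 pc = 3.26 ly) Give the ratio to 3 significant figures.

Star 2 is more luminous, by a factor of 1.38.

Star 1: d = 17.1 ly / 3.26 = 5.245 pc
Star 1: M = m − 5 log₁₀ d + 5 = 9.24 − 5·0.7198 + 5 = 10.641
Star 2: p = 161 mas = 0.161″ → d = 1/p = 6.211 pc
Star 2: M = m − 5 log₁₀ d + 5 = 9.26 − 5·0.7932 + 5 = 10.294
ΔM = M_1 − M_2 = 10.641 − (10.294) = 0.347; smaller M is more luminous → Star 2.
L ratio = 10^(0.4 |ΔM|) = 10^0.139 = 1.377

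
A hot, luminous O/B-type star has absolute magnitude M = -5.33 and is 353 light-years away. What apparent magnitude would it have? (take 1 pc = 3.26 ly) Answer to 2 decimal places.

m ≈ -0.16

d = 353 ly / 3.26 = 108.3 pc
m = M + 5 log₁₀ d − 5 = -5.33 + 5·2.0346 − 5 = -0.157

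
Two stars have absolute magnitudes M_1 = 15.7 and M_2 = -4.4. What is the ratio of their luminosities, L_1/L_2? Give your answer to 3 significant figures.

ΔM = M_1 − M_2 = 20.1
L_1/L_2 = 10^(−0.4 ΔM) = 10^-8.040 = 9.120×10^-9

L_1/L_2 ≈ 9.12×10^-9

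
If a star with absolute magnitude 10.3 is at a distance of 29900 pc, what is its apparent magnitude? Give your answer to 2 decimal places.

m = M + 5 log₁₀ d − 5 = 10.3 + 5·4.4757 − 5 = 27.678

m ≈ 27.68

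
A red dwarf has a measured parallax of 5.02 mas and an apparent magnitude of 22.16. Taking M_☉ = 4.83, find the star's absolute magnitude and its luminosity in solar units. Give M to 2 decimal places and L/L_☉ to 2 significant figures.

M ≈ 15.66; L/L_☉ ≈ 4.6×10^-5

d = 1/p = 1000/5.02 mas = 199.2 pc
M = m − 5 log₁₀ d + 5 = 22.16 − 5·2.2993 + 5 = 15.664
M − M_☉ = 15.664 − 4.83 = 10.834
L/L_☉ = 10^(−0.4 × 10.834) = 4.641×10^-5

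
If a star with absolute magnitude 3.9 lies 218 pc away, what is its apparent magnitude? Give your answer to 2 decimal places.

m ≈ 10.59

m = M + 5 log₁₀ d − 5 = 3.9 + 5·2.3385 − 5 = 10.592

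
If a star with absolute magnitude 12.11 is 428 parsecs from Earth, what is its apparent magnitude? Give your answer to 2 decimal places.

m = M + 5 log₁₀ d − 5 = 12.11 + 5·2.6314 − 5 = 20.267

m ≈ 20.27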